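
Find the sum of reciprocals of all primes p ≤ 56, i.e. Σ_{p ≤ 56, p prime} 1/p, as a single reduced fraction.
Σ 1/p = 54766551458687142251/32589158477190044730

π(56) = 16, so the primes ≤ 56 are [2, 3, 5, 7, 11, 13, 17, 19, 23, 29, 31, 37, 41, 43, 47, 53]. Summing 1/p over these primes: 54766551458687142251/32589158477190044730 ≈ 1.6805. Mertens estimate ln ln(56) + 0.2615 ≈ 1.6541.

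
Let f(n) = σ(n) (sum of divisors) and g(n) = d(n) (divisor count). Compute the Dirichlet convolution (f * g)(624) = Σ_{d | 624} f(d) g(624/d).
(σ * d)(624) = 9504

Divisors of 624: [1, 2, 3, 4, 6, 8, 12, 13, 16, 24, 26, 39, 48, 52, 78, 104, 156, 208, 312, 624]. For each d | 624:
  d = 1: σ(1) · d(624/1) = 1 · 20 = 20
  d = 2: σ(2) · d(624/2) = 3 · 16 = 48
  d = 3: σ(3) · d(624/3) = 4 · 10 = 40
  d = 4: σ(4) · d(624/4) = 7 · 12 = 84
  d = 6: σ(6) · d(624/6) = 12 · 8 = 96
  d = 8: σ(8) · d(624/8) = 15 · 8 = 120
  d = 12: σ(12) · d(624/12) = 28 · 6 = 168
  d = 13: σ(13) · d(624/13) = 14 · 10 = 140
  d = 16: σ(16) · d(624/16) = 31 · 4 = 124
  d = 24: σ(24) · d(624/24) = 60 · 4 = 240
  d = 26: σ(26) · d(624/26) = 42 · 8 = 336
  d = 39: σ(39) · d(624/39) = 56 · 5 = 280
  d = 48: σ(48) · d(624/48) = 124 · 2 = 248
  d = 52: σ(52) · d(624/52) = 98 · 6 = 588
  d = 78: σ(78) · d(624/78) = 168 · 4 = 672
  d = 104: σ(104) · d(624/104) = 210 · 4 = 840
  d = 156: σ(156) · d(624/156) = 392 · 3 = 1176
  d = 208: σ(208) · d(624/208) = 434 · 2 = 868
  d = 312: σ(312) · d(624/312) = 840 · 2 = 1680
  d = 624: σ(624) · d(624/624) = 1736 · 1 = 1736
Summing: (σ * d)(624) = 20 + 48 + 40 + 84 + 96 + 120 + 168 + 140 + 124 + 240 + 336 + 280 + 248 + 588 + 672 + 840 + 1176 + 868 + 1680 + 1736 = 9504.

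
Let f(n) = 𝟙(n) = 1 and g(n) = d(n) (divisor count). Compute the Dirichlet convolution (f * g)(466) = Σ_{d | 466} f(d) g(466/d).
(𝟙 * d)(466) = 9

Divisors of 466: [1, 2, 233, 466]. For each d | 466:
  d = 1: 𝟙(1) · d(466/1) = 1 · 4 = 4
  d = 2: 𝟙(2) · d(466/2) = 1 · 2 = 2
  d = 233: 𝟙(233) · d(466/233) = 1 · 2 = 2
  d = 466: 𝟙(466) · d(466/466) = 1 · 1 = 1
Summing: (𝟙 * d)(466) = 4 + 2 + 2 + 1 = 9.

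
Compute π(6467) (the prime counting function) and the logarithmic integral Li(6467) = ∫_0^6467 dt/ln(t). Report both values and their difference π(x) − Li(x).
π(6467) = 838;  Li(6467) ≈ 853.86;  π(x) − Li(x) ≈ -15.86.

Direct count of primes ≤ 6467 gives π(6467) = 838. Numerical evaluation of the logarithmic integral gives Li(6467) ≈ 853.86. The difference π(x) − Li(x) ≈ -15.86 is typically negative for small/moderate x (Li(x) overestimates), though Littlewood's theorem shows this sign changes infinitely often.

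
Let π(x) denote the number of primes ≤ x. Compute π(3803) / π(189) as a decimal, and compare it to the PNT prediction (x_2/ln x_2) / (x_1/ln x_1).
π(3803)/π(189) = 529/42 ≈ 12.5952;  PNT prediction ≈ 12.7946.

π(189) = 42 and π(3803) = 529, so π(3803)/π(189) ≈ 12.5952. The PNT-predicted ratio is (3803/ln(3803)) / (189/ln(189)) ≈ 12.7946. The two agree to within a few percent, as expected.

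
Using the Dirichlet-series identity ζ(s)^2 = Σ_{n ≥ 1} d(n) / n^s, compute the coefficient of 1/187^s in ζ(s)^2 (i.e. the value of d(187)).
d(187) = 4

ζ(s)^2 = (Σ 1/m^s)(Σ 1/k^s). The coefficient of 1/n^s in the product is the number of ordered pairs (m, k) with mk = n, which equals d(n). For n = 187, divisors are [1, 11, 17, 187], so d(187) = 4.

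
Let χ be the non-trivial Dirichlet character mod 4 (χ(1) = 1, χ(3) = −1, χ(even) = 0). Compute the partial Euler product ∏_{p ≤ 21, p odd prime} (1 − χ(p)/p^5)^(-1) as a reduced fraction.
∏ = 8959395755957897476417566375/8993950909687588250159808512

The odd primes p ≤ 21 are [3, 5, 7, 11, 13, 17, 19]. For each, χ(p) = 1 if p ≡ 1 mod 4, χ(p) = −1 if p ≡ 3 mod 4. Taking (1 − χ(p)/p^5)^(-1) = p^5/(p^5 − χ(p)): (1 − (-1)/3^5)^(-1) · (1 − (1)/5^5)^(-1) · (1 − (-1)/7^5)^(-1) · (1 − (-1)/11^5)^(-1) · (1 − (1)/13^5)^(-1) · (1 − (1)/17^5)^(-1) · (1 − (-1)/19^5)^(-1) = 8959395755957897476417566375/8993950909687588250159808512.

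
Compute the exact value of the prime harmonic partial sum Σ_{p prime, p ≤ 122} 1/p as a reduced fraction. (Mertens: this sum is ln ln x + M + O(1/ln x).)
Σ 1/p = 58472171373748331322981543916880425472323867753/31610054640417607788145206291543662493274686990

π(122) = 30, so the primes ≤ 122 are [2, 3, 5, 7, 11, 13, 17, 19, 23, 29, 31, 37, 41, 43, 47, 53, 59, 61, 67, 71, 73, 79, 83, 89, 97, 101, 103, 107, 109, 113]. Summing 1/p over these primes: 58472171373748331322981543916880425472323867753/31610054640417607788145206291543662493274686990 ≈ 1.8498. Mertens estimate ln ln(122) + 0.2615 ≈ 1.8310.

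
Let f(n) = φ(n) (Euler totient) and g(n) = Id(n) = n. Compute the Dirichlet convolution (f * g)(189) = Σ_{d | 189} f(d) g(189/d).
(φ * Id)(189) = 1053

Divisors of 189: [1, 3, 7, 9, 21, 27, 63, 189]. For each d | 189:
  d = 1: φ(1) · Id(189/1) = 1 · 189 = 189
  d = 3: φ(3) · Id(189/3) = 2 · 63 = 126
  d = 7: φ(7) · Id(189/7) = 6 · 27 = 162
  d = 9: φ(9) · Id(189/9) = 6 · 21 = 126
  d = 21: φ(21) · Id(189/21) = 12 · 9 = 108
  d = 27: φ(27) · Id(189/27) = 18 · 7 = 126
  d = 63: φ(63) · Id(189/63) = 36 · 3 = 108
  d = 189: φ(189) · Id(189/189) = 108 · 1 = 108
Summing: (φ * Id)(189) = 189 + 126 + 162 + 126 + 108 + 126 + 108 + 108 = 1053.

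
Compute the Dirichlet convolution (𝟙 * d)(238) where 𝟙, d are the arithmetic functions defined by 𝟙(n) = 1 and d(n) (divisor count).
(𝟙 * d)(238) = 27

Divisors of 238: [1, 2, 7, 14, 17, 34, 119, 238]. For each d | 238:
  d = 1: 𝟙(1) · d(238/1) = 1 · 8 = 8
  d = 2: 𝟙(2) · d(238/2) = 1 · 4 = 4
  d = 7: 𝟙(7) · d(238/7) = 1 · 4 = 4
  d = 14: 𝟙(14) · d(238/14) = 1 · 2 = 2
  d = 17: 𝟙(17) · d(238/17) = 1 · 4 = 4
  d = 34: 𝟙(34) · d(238/34) = 1 · 2 = 2
  d = 119: 𝟙(119) · d(238/119) = 1 · 2 = 2
  d = 238: 𝟙(238) · d(238/238) = 1 · 1 = 1
Summing: (𝟙 * d)(238) = 8 + 4 + 4 + 2 + 4 + 2 + 2 + 1 = 27.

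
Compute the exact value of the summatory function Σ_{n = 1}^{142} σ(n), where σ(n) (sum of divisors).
Σ_{n ≤ 142} σ(n) = 16615

Compute σ(n) for each 1 ≤ n ≤ 142: σ(1) = 1, σ(2) = 3, σ(3) = 4, σ(4) = 7, σ(5) = 6, σ(6) = 12, σ(7) = 8, σ(8) = 15, σ(9) = 13, σ(10) = 18, σ(11) = 12, σ(12) = 28, σ(13) = 14, σ(14) = 24, σ(15) = 24, σ(16) = 31, σ(17) = 18, σ(18) = 39, σ(19) = 20, σ(20) = 42, σ(21) = 32, σ(22) = 36, σ(23) = 24, σ(24) = 60, σ(25) = 31, σ(26) = 42, σ(27) = 40, σ(28) = 56, σ(29) = 30, σ(30) = 72, σ(31) = 32, σ(32) = 63, σ(33) = 48, σ(34) = 54, σ(35) = 48, σ(36) = 91, σ(37) = 38, σ(38) = 60, σ(39) = 56, σ(40) = 90, σ(41) = 42, σ(42) = 96, σ(43) = 44, σ(44) = 84, σ(45) = 78, σ(46) = 72, σ(47) = 48, σ(48) = 124, σ(49) = 57, σ(50) = 93, σ(51) = 72, σ(52) = 98, σ(53) = 54, σ(54) = 120, σ(55) = 72, σ(56) = 120, σ(57) = 80, σ(58) = 90, σ(59) = 60, σ(60) = 168, σ(61) = 62, σ(62) = 96, σ(63) = 104, σ(64) = 127, σ(65) = 84, σ(66) = 144, σ(67) = 68, σ(68) = 126, σ(69) = 96, σ(70) = 144, σ(71) = 72, σ(72) = 195, σ(73) = 74, σ(74) = 114, σ(75) = 124, σ(76) = 140, σ(77) = 96, σ(78) = 168, σ(79) = 80, σ(80) = 186, σ(81) = 121, σ(82) = 126, σ(83) = 84, σ(84) = 224, σ(85) = 108, σ(86) = 132, σ(87) = 120, σ(88) = 180, σ(89) = 90, σ(90) = 234, σ(91) = 112, σ(92) = 168, σ(93) = 128, σ(94) = 144, σ(95) = 120, σ(96) = 252, σ(97) = 98, σ(98) = 171, σ(99) = 156, σ(100) = 217, σ(101) = 102, σ(102) = 216, σ(103) = 104, σ(104) = 210, σ(105) = 192, σ(106) = 162, σ(107) = 108, σ(108) = 280, σ(109) = 110, σ(110) = 216, σ(111) = 152, σ(112) = 248, σ(113) = 114, σ(114) = 240, σ(115) = 144, σ(116) = 210, σ(117) = 182, σ(118) = 180, σ(119) = 144, σ(120) = 360, σ(121) = 133, σ(122) = 186, σ(123) = 168, σ(124) = 224, σ(125) = 156, σ(126) = 312, σ(127) = 128, σ(128) = 255, σ(129) = 176, σ(130) = 252, σ(131) = 132, σ(132) = 336, σ(133) = 160, σ(134) = 204, σ(135) = 240, σ(136) = 270, σ(137) = 138, σ(138) = 288, σ(139) = 140, σ(140) = 336, σ(141) = 192, σ(142) = 216. Summing all 142 values: 16615. (Average order: Σ_{n ≤ x} σ(n) ~ (π²/12) x². For x = 142, (π²/12)·142² ≈ 16584.23.)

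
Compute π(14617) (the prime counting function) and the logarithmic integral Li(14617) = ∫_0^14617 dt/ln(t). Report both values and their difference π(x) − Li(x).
π(14617) = 1710;  Li(14617) ≈ 1736.74;  π(x) − Li(x) ≈ -26.74.

Direct count of primes ≤ 14617 gives π(14617) = 1710. Numerical evaluation of the logarithmic integral gives Li(14617) ≈ 1736.74. The difference π(x) − Li(x) ≈ -26.74 is typically negative for small/moderate x (Li(x) overestimates), though Littlewood's theorem shows this sign changes infinitely often.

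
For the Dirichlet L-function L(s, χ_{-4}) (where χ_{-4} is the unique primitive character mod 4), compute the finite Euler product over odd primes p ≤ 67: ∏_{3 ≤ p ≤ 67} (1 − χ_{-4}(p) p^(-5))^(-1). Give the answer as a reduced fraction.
∏ = 37979204647637350516760877329690181347337250286656304892593349955377546774080367593893487696930042429/38125690090169221251718118687086971940856605396725095947148046662410194981822835725803035469807616000

The odd primes p ≤ 67 are [3, 5, 7, 11, 13, 17, 19, 23, 29, 31, 37, 41, 43, 47, 53, 59, 61, 67]. For each, χ(p) = 1 if p ≡ 1 mod 4, χ(p) = −1 if p ≡ 3 mod 4. Taking (1 − χ(p)/p^5)^(-1) = p^5/(p^5 − χ(p)): (1 − (-1)/3^5)^(-1) · (1 − (1)/5^5)^(-1) · (1 − (-1)/7^5)^(-1) · (1 − (-1)/11^5)^(-1) · (1 − (1)/13^5)^(-1) · (1 − (1)/17^5)^(-1) · (1 − (-1)/19^5)^(-1) · (1 − (-1)/23^5)^(-1) · (1 − (1)/29^5)^(-1) · (1 − (-1)/31^5)^(-1) · (1 − (1)/37^5)^(-1) · (1 − (1)/41^5)^(-1) · (1 − (-1)/43^5)^(-1) · (1 − (-1)/47^5)^(-1) · (1 − (1)/53^5)^(-1) · (1 − (-1)/59^5)^(-1) · (1 − (1)/61^5)^(-1) · (1 − (-1)/67^5)^(-1) = 37979204647637350516760877329690181347337250286656304892593349955377546774080367593893487696930042429/38125690090169221251718118687086971940856605396725095947148046662410194981822835725803035469807616000.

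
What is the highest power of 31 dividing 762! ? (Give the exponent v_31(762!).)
v_31(762!) = 24

Legendre's formula: v_p(n!) = Σ_{k ≥ 1} ⌊n / p^k⌋. For p = 31, n = 762, the terms are:
  ⌊762/31^1⌋ = ⌊762/31⌋ = 24
(the next term ⌊762/31^2⌋ = 0, terminating the sum). Summing: v_31(762!) = 24 = 24.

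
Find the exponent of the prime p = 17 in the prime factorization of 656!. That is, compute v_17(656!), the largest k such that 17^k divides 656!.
v_17(656!) = 40

Legendre's formula: v_p(n!) = Σ_{k ≥ 1} ⌊n / p^k⌋. For p = 17, n = 656, the terms are:
  ⌊656/17^1⌋ = ⌊656/17⌋ = 38
  ⌊656/17^2⌋ = ⌊656/289⌋ = 2
(the next term ⌊656/17^3⌋ = 0, terminating the sum). Summing: v_17(656!) = 38 + 2 = 40.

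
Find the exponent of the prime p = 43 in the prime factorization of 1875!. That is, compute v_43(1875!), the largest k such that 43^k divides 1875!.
v_43(1875!) = 44

Legendre's formula: v_p(n!) = Σ_{k ≥ 1} ⌊n / p^k⌋. For p = 43, n = 1875, the terms are:
  ⌊1875/43^1⌋ = ⌊1875/43⌋ = 43
  ⌊1875/43^2⌋ = ⌊1875/1849⌋ = 1
(the next term ⌊1875/43^3⌋ = 0, terminating the sum). Summing: v_43(1875!) = 43 + 1 = 44.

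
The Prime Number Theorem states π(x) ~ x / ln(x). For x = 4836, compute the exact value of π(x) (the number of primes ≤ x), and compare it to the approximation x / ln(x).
π(4836) = 650;  x/ln(x) ≈ 570.02;  relative error ≈ 12.30%.

Directly count primes up to 4836: π(4836) = 650. The PNT approximation gives 4836/ln(4836) ≈ 4836/8.48384 ≈ 570.02. Relative error (π(x) − x/ln(x)) / π(x) ≈ 12.30%; the approximation is known to undercount slightly (Li(x) is a better estimate).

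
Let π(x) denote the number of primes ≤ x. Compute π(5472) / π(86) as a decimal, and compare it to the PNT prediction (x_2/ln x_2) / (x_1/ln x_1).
π(5472)/π(86) = 722/23 ≈ 31.3913;  PNT prediction ≈ 32.9276.

π(86) = 23 and π(5472) = 722, so π(5472)/π(86) ≈ 31.3913. The PNT-predicted ratio is (5472/ln(5472)) / (86/ln(86)) ≈ 32.9276. The two agree to within a few percent, as expected.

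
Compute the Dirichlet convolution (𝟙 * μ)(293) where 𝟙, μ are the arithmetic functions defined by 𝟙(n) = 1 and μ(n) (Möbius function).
(𝟙 * μ)(293) = 0

Divisors of 293: [1, 293]. For each d | 293:
  d = 1: 𝟙(1) · μ(293/1) = 1 · -1 = -1
  d = 293: 𝟙(293) · μ(293/293) = 1 · 1 = 1
Summing: (𝟙 * μ)(293) = -1 + 1 = 0.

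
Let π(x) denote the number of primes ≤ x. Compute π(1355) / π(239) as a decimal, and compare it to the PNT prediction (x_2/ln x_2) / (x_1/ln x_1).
π(1355)/π(239) = 217/52 ≈ 4.1731;  PNT prediction ≈ 4.3054.

π(239) = 52 and π(1355) = 217, so π(1355)/π(239) ≈ 4.1731. The PNT-predicted ratio is (1355/ln(1355)) / (239/ln(239)) ≈ 4.3054. The two agree to within a few percent, as expected.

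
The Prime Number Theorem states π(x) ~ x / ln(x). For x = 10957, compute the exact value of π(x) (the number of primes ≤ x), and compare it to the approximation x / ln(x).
π(10957) = 1331;  x/ln(x) ≈ 1177.95;  relative error ≈ 11.50%.

Directly count primes up to 10957: π(10957) = 1331. The PNT approximation gives 10957/ln(10957) ≈ 10957/9.30173 ≈ 1177.95. Relative error (π(x) − x/ln(x)) / π(x) ≈ 11.50%; the approximation is known to undercount slightly (Li(x) is a better estimate).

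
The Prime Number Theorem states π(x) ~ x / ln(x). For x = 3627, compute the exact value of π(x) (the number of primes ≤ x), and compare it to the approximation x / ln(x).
π(3627) = 507;  x/ln(x) ≈ 442.52;  relative error ≈ 12.72%.

Directly count primes up to 3627: π(3627) = 507. The PNT approximation gives 3627/ln(3627) ≈ 3627/8.19616 ≈ 442.52. Relative error (π(x) − x/ln(x)) / π(x) ≈ 12.72%; the approximation is known to undercount slightly (Li(x) is a better estimate).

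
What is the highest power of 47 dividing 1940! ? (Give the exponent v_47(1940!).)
v_47(1940!) = 41

Legendre's formula: v_p(n!) = Σ_{k ≥ 1} ⌊n / p^k⌋. For p = 47, n = 1940, the terms are:
  ⌊1940/47^1⌋ = ⌊1940/47⌋ = 41
(the next term ⌊1940/47^2⌋ = 0, terminating the sum). Summing: v_47(1940!) = 41 = 41.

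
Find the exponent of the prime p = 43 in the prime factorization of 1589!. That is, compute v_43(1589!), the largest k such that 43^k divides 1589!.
v_43(1589!) = 36

Legendre's formula: v_p(n!) = Σ_{k ≥ 1} ⌊n / p^k⌋. For p = 43, n = 1589, the terms are:
  ⌊1589/43^1⌋ = ⌊1589/43⌋ = 36
(the next term ⌊1589/43^2⌋ = 0, terminating the sum). Summing: v_43(1589!) = 36 = 36.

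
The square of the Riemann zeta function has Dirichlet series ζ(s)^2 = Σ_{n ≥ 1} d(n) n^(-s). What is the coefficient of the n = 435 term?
d(435) = 8

ζ(s)^2 = (Σ 1/m^s)(Σ 1/k^s). The coefficient of 1/n^s in the product is the number of ordered pairs (m, k) with mk = n, which equals d(n). For n = 435, divisors are [1, 3, 5, 15, 29, 87, 145, 435], so d(435) = 8.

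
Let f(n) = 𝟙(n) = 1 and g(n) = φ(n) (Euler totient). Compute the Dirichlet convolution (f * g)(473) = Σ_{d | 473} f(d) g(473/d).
(𝟙 * φ)(473) = 473

Divisors of 473: [1, 11, 43, 473]. For each d | 473:
  d = 1: 𝟙(1) · φ(473/1) = 1 · 420 = 420
  d = 11: 𝟙(11) · φ(473/11) = 1 · 42 = 42
  d = 43: 𝟙(43) · φ(473/43) = 1 · 10 = 10
  d = 473: 𝟙(473) · φ(473/473) = 1 · 1 = 1
Summing: (𝟙 * φ)(473) = 420 + 42 + 10 + 1 = 473.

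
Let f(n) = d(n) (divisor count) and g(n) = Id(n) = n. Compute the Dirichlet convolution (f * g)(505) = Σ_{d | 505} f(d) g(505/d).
(d * Id)(505) = 721

Divisors of 505: [1, 5, 101, 505]. For each d | 505:
  d = 1: d(1) · Id(505/1) = 1 · 505 = 505
  d = 5: d(5) · Id(505/5) = 2 · 101 = 202
  d = 101: d(101) · Id(505/101) = 2 · 5 = 10
  d = 505: d(505) · Id(505/505) = 4 · 1 = 4
Summing: (d * Id)(505) = 505 + 202 + 10 + 4 = 721.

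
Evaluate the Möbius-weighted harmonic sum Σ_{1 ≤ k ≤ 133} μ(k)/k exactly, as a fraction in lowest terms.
Σ μ(k)/k = -328286069145432606104772534998723752556837640821/525896479052627740771371797072411912900610967452630

Values of μ(k) for 1 ≤ k ≤ 133: μ(1) = 1, μ(2) = -1, μ(3) = -1, μ(5) = -1, μ(6) = 1, μ(7) = -1, μ(10) = 1, μ(11) = -1, μ(13) = -1, μ(14) = 1, μ(15) = 1, μ(17) = -1, μ(19) = -1, μ(21) = 1, μ(22) = 1, μ(23) = -1, μ(26) = 1, μ(29) = -1, μ(30) = -1, μ(31) = -1, μ(33) = 1, μ(34) = 1, μ(35) = 1, μ(37) = -1, μ(38) = 1, μ(39) = 1, μ(41) = -1, μ(42) = -1, μ(43) = -1, μ(46) = 1, μ(47) = -1, μ(51) = 1, μ(53) = -1, μ(55) = 1, μ(57) = 1, μ(58) = 1, μ(59) = -1, μ(61) = -1, μ(62) = 1, μ(65) = 1, μ(66) = -1, μ(67) = -1, μ(69) = 1, μ(70) = -1, μ(71) = -1, μ(73) = -1, μ(74) = 1, μ(77) = 1, μ(78) = -1, μ(79) = -1, μ(82) = 1, μ(83) = -1, μ(85) = 1, μ(86) = 1, μ(87) = 1, μ(89) = -1, μ(91) = 1, μ(93) = 1, μ(94) = 1, μ(95) = 1, μ(97) = -1, μ(101) = -1, μ(102) = -1, μ(103) = -1, μ(105) = -1, μ(106) = 1, μ(107) = -1, μ(109) = -1, μ(110) = -1, μ(111) = 1, μ(113) = -1, μ(114) = -1, μ(115) = 1, μ(118) = 1, μ(119) = 1, μ(122) = 1, μ(123) = 1, μ(127) = -1, μ(129) = 1, μ(130) = -1, μ(131) = -1, μ(133) = 1, with μ = 0 on non-squarefree integers. Summing μ(k)/k for k where μ(k) ≠ 0 gives -328286069145432606104772534998723752556837640821/525896479052627740771371797072411912900610967452630 ≈ -0.0006. (PNT ⟺ this sum → 0 as n → ∞.)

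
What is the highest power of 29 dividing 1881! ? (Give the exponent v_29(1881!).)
v_29(1881!) = 66

Legendre's formula: v_p(n!) = Σ_{k ≥ 1} ⌊n / p^k⌋. For p = 29, n = 1881, the terms are:
  ⌊1881/29^1⌋ = ⌊1881/29⌋ = 64
  ⌊1881/29^2⌋ = ⌊1881/841⌋ = 2
(the next term ⌊1881/29^3⌋ = 0, terminating the sum). Summing: v_29(1881!) = 64 + 2 = 66.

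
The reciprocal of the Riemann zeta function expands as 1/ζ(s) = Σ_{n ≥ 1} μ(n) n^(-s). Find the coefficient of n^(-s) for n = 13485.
μ(13485) = 1

Factor n = 13485 = 3 · 5 · 29 · 31. μ(n) = 0 if any exponent ≥ 2 (not squarefree); otherwise μ(n) = (−1)^{ω(n)} where ω(n) is the number of distinct prime factors. Applying: μ(13485) = 1.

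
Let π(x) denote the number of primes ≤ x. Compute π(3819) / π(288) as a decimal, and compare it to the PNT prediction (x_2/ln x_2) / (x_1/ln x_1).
π(3819)/π(288) = 529/61 ≈ 8.6721;  PNT prediction ≈ 9.1047.

π(288) = 61 and π(3819) = 529, so π(3819)/π(288) ≈ 8.6721. The PNT-predicted ratio is (3819/ln(3819)) / (288/ln(288)) ≈ 9.1047. The two agree to within a few percent, as expected.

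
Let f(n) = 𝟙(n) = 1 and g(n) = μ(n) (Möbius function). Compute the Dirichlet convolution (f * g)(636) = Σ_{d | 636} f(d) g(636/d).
(𝟙 * μ)(636) = 0

Divisors of 636: [1, 2, 3, 4, 6, 12, 53, 106, 159, 212, 318, 636]. For each d | 636:
  d = 1: 𝟙(1) · μ(636/1) = 1 · 0 = 0
  d = 2: 𝟙(2) · μ(636/2) = 1 · -1 = -1
  d = 3: 𝟙(3) · μ(636/3) = 1 · 0 = 0
  d = 4: 𝟙(4) · μ(636/4) = 1 · 1 = 1
  d = 6: 𝟙(6) · μ(636/6) = 1 · 1 = 1
  d = 12: 𝟙(12) · μ(636/12) = 1 · -1 = -1
  d = 53: 𝟙(53) · μ(636/53) = 1 · 0 = 0
  d = 106: 𝟙(106) · μ(636/106) = 1 · 1 = 1
  d = 159: 𝟙(159) · μ(636/159) = 1 · 0 = 0
  d = 212: 𝟙(212) · μ(636/212) = 1 · -1 = -1
  d = 318: 𝟙(318) · μ(636/318) = 1 · -1 = -1
  d = 636: 𝟙(636) · μ(636/636) = 1 · 1 = 1
Summing: (𝟙 * μ)(636) = 0 + -1 + 0 + 1 + 1 + -1 + 0 + 1 + 0 + -1 + -1 + 1 = 0.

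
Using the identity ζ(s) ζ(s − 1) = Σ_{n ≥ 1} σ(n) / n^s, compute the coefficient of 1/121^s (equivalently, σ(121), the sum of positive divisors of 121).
σ(121) = 133

In the product (Σ m^0/m^s)(Σ k / k^s) = Σ (Σ_{d | n} d) / n^s, the coefficient of 1/n^s is σ(n) = Σ_{d | n} d. For n = 121, divisors are [1, 11, 121]; summing: σ(121) = 133.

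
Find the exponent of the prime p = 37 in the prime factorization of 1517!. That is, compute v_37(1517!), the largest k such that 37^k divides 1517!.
v_37(1517!) = 42

Legendre's formula: v_p(n!) = Σ_{k ≥ 1} ⌊n / p^k⌋. For p = 37, n = 1517, the terms are:
  ⌊1517/37^1⌋ = ⌊1517/37⌋ = 41
  ⌊1517/37^2⌋ = ⌊1517/1369⌋ = 1
(the next term ⌊1517/37^3⌋ = 0, terminating the sum). Summing: v_37(1517!) = 41 + 1 = 42.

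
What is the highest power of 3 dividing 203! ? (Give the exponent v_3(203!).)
v_3(203!) = 98

Legendre's formula: v_p(n!) = Σ_{k ≥ 1} ⌊n / p^k⌋. For p = 3, n = 203, the terms are:
  ⌊203/3^1⌋ = ⌊203/3⌋ = 67
  ⌊203/3^2⌋ = ⌊203/9⌋ = 22
  ⌊203/3^3⌋ = ⌊203/27⌋ = 7
  ⌊203/3^4⌋ = ⌊203/81⌋ = 2
(the next term ⌊203/3^5⌋ = 0, terminating the sum). Summing: v_3(203!) = 67 + 22 + 7 + 2 = 98.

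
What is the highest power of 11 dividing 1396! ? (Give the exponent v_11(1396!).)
v_11(1396!) = 138

Legendre's formula: v_p(n!) = Σ_{k ≥ 1} ⌊n / p^k⌋. For p = 11, n = 1396, the terms are:
  ⌊1396/11^1⌋ = ⌊1396/11⌋ = 126
  ⌊1396/11^2⌋ = ⌊1396/121⌋ = 11
  ⌊1396/11^3⌋ = ⌊1396/1331⌋ = 1
(the next term ⌊1396/11^4⌋ = 0, terminating the sum). Summing: v_11(1396!) = 126 + 11 + 1 = 138.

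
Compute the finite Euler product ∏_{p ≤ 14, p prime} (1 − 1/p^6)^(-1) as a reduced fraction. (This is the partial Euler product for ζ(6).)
∏ = 14388679339409375/14143390691632128

The primes p ≤ 14 are [2, 3, 5, 7, 11, 13]. For each prime, (1 − 1/p^6)^(-1) = p^6 / (p^6 − 1). The product is (1 − 1/2^6)^(-1), (1 − 1/3^6)^(-1), (1 − 1/5^6)^(-1), (1 − 1/7^6)^(-1), (1 − 1/11^6)^(-1), (1 − 1/13^6)^(-1) = ∏ p^6 / (p^6 − 1) = 14388679339409375/14143390691632128.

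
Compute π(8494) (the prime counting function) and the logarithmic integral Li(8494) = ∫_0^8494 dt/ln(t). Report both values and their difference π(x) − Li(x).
π(8494) = 1059;  Li(8494) ≈ 1081.20;  π(x) − Li(x) ≈ -22.20.

Direct count of primes ≤ 8494 gives π(8494) = 1059. Numerical evaluation of the logarithmic integral gives Li(8494) ≈ 1081.20. The difference π(x) − Li(x) ≈ -22.20 is typically negative for small/moderate x (Li(x) overestimates), though Littlewood's theorem shows this sign changes infinitely often.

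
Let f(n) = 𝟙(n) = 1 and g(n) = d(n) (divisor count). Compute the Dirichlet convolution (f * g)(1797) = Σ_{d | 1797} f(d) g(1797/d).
(𝟙 * d)(1797) = 9

Divisors of 1797: [1, 3, 599, 1797]. For each d | 1797:
  d = 1: 𝟙(1) · d(1797/1) = 1 · 4 = 4
  d = 3: 𝟙(3) · d(1797/3) = 1 · 2 = 2
  d = 599: 𝟙(599) · d(1797/599) = 1 · 2 = 2
  d = 1797: 𝟙(1797) · d(1797/1797) = 1 · 1 = 1
Summing: (𝟙 * d)(1797) = 4 + 2 + 2 + 1 = 9.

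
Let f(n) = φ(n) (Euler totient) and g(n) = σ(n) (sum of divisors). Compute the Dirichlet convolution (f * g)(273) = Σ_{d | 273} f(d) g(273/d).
(φ * σ)(273) = 2184

Divisors of 273: [1, 3, 7, 13, 21, 39, 91, 273]. For each d | 273:
  d = 1: φ(1) · σ(273/1) = 1 · 448 = 448
  d = 3: φ(3) · σ(273/3) = 2 · 112 = 224
  d = 7: φ(7) · σ(273/7) = 6 · 56 = 336
  d = 13: φ(13) · σ(273/13) = 12 · 32 = 384
  d = 21: φ(21) · σ(273/21) = 12 · 14 = 168
  d = 39: φ(39) · σ(273/39) = 24 · 8 = 192
  d = 91: φ(91) · σ(273/91) = 72 · 4 = 288
  d = 273: φ(273) · σ(273/273) = 144 · 1 = 144
Summing: (φ * σ)(273) = 448 + 224 + 336 + 384 + 168 + 192 + 288 + 144 = 2184.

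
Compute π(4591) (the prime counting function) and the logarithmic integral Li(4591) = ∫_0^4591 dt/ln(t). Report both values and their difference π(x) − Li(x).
π(4591) = 621;  Li(4591) ≈ 636.02;  π(x) − Li(x) ≈ -15.02.

Direct count of primes ≤ 4591 gives π(4591) = 621. Numerical evaluation of the logarithmic integral gives Li(4591) ≈ 636.02. The difference π(x) − Li(x) ≈ -15.02 is typically negative for small/moderate x (Li(x) overestimates), though Littlewood's theorem shows this sign changes infinitely often.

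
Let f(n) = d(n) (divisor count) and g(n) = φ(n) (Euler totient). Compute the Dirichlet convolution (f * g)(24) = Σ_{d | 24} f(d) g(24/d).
(d * φ)(24) = 60

Divisors of 24: [1, 2, 3, 4, 6, 8, 12, 24]. For each d | 24:
  d = 1: d(1) · φ(24/1) = 1 · 8 = 8
  d = 2: d(2) · φ(24/2) = 2 · 4 = 8
  d = 3: d(3) · φ(24/3) = 2 · 4 = 8
  d = 4: d(4) · φ(24/4) = 3 · 2 = 6
  d = 6: d(6) · φ(24/6) = 4 · 2 = 8
  d = 8: d(8) · φ(24/8) = 4 · 2 = 8
  d = 12: d(12) · φ(24/12) = 6 · 1 = 6
  d = 24: d(24) · φ(24/24) = 8 · 1 = 8
Summing: (d * φ)(24) = 8 + 8 + 8 + 6 + 8 + 8 + 6 + 8 = 60.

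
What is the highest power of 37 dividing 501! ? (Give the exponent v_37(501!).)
v_37(501!) = 13

Legendre's formula: v_p(n!) = Σ_{k ≥ 1} ⌊n / p^k⌋. For p = 37, n = 501, the terms are:
  ⌊501/37^1⌋ = ⌊501/37⌋ = 13
(the next term ⌊501/37^2⌋ = 0, terminating the sum). Summing: v_37(501!) = 13 = 13.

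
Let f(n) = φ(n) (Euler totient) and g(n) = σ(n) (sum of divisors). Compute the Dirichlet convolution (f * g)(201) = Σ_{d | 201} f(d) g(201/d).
(φ * σ)(201) = 804

Divisors of 201: [1, 3, 67, 201]. For each d | 201:
  d = 1: φ(1) · σ(201/1) = 1 · 272 = 272
  d = 3: φ(3) · σ(201/3) = 2 · 68 = 136
  d = 67: φ(67) · σ(201/67) = 66 · 4 = 264
  d = 201: φ(201) · σ(201/201) = 132 · 1 = 132
Summing: (φ * σ)(201) = 272 + 136 + 264 + 132 = 804.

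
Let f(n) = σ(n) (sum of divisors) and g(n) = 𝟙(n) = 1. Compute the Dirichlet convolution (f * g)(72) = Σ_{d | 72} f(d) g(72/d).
(σ * 𝟙)(72) = 468

Divisors of 72: [1, 2, 3, 4, 6, 8, 9, 12, 18, 24, 36, 72]. For each d | 72:
  d = 1: σ(1) · 𝟙(72/1) = 1 · 1 = 1
  d = 2: σ(2) · 𝟙(72/2) = 3 · 1 = 3
  d = 3: σ(3) · 𝟙(72/3) = 4 · 1 = 4
  d = 4: σ(4) · 𝟙(72/4) = 7 · 1 = 7
  d = 6: σ(6) · 𝟙(72/6) = 12 · 1 = 12
  d = 8: σ(8) · 𝟙(72/8) = 15 · 1 = 15
  d = 9: σ(9) · 𝟙(72/9) = 13 · 1 = 13
  d = 12: σ(12) · 𝟙(72/12) = 28 · 1 = 28
  d = 18: σ(18) · 𝟙(72/18) = 39 · 1 = 39
  d = 24: σ(24) · 𝟙(72/24) = 60 · 1 = 60
  d = 36: σ(36) · 𝟙(72/36) = 91 · 1 = 91
  d = 72: σ(72) · 𝟙(72/72) = 195 · 1 = 195
Summing: (σ * 𝟙)(72) = 1 + 3 + 4 + 7 + 12 + 15 + 13 + 28 + 39 + 60 + 91 + 195 = 468.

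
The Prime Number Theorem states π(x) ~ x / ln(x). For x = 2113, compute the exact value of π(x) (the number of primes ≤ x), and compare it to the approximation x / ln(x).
π(2113) = 319;  x/ln(x) ≈ 276.00;  relative error ≈ 13.48%.

Directly count primes up to 2113: π(2113) = 319. The PNT approximation gives 2113/ln(2113) ≈ 2113/7.65586 ≈ 276.00. Relative error (π(x) − x/ln(x)) / π(x) ≈ 13.48%; the approximation is known to undercount slightly (Li(x) is a better estimate).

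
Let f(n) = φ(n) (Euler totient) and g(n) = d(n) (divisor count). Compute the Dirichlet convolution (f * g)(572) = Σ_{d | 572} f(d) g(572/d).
(φ * d)(572) = 1176

Divisors of 572: [1, 2, 4, 11, 13, 22, 26, 44, 52, 143, 286, 572]. For each d | 572:
  d = 1: φ(1) · d(572/1) = 1 · 12 = 12
  d = 2: φ(2) · d(572/2) = 1 · 8 = 8
  d = 4: φ(4) · d(572/4) = 2 · 4 = 8
  d = 11: φ(11) · d(572/11) = 10 · 6 = 60
  d = 13: φ(13) · d(572/13) = 12 · 6 = 72
  d = 22: φ(22) · d(572/22) = 10 · 4 = 40
  d = 26: φ(26) · d(572/26) = 12 · 4 = 48
  d = 44: φ(44) · d(572/44) = 20 · 2 = 40
  d = 52: φ(52) · d(572/52) = 24 · 2 = 48
  d = 143: φ(143) · d(572/143) = 120 · 3 = 360
  d = 286: φ(286) · d(572/286) = 120 · 2 = 240
  d = 572: φ(572) · d(572/572) = 240 · 1 = 240
Summing: (φ * d)(572) = 12 + 8 + 8 + 60 + 72 + 40 + 48 + 40 + 48 + 360 + 240 + 240 = 1176.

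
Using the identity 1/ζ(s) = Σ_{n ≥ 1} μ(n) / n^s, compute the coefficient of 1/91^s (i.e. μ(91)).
μ(91) = 1

Factor n = 91 = 7 · 13. μ(n) = 0 if any exponent ≥ 2 (not squarefree); otherwise μ(n) = (−1)^{ω(n)} where ω(n) is the number of distinct prime factors. Applying: μ(91) = 1.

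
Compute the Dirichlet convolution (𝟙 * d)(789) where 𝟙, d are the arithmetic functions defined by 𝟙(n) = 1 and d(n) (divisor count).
(𝟙 * d)(789) = 9

Divisors of 789: [1, 3, 263, 789]. For each d | 789:
  d = 1: 𝟙(1) · d(789/1) = 1 · 4 = 4
  d = 3: 𝟙(3) · d(789/3) = 1 · 2 = 2
  d = 263: 𝟙(263) · d(789/263) = 1 · 2 = 2
  d = 789: 𝟙(789) · d(789/789) = 1 · 1 = 1
Summing: (𝟙 * d)(789) = 4 + 2 + 2 + 1 = 9.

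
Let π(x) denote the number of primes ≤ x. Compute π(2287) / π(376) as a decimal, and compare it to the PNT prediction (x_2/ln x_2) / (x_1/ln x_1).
π(2287)/π(376) = 340/74 ≈ 4.5946;  PNT prediction ≈ 4.6628.

π(376) = 74 and π(2287) = 340, so π(2287)/π(376) ≈ 4.5946. The PNT-predicted ratio is (2287/ln(2287)) / (376/ln(376)) ≈ 4.6628. The two agree to within a few percent, as expected.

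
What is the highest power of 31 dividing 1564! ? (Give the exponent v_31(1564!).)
v_31(1564!) = 51

Legendre's formula: v_p(n!) = Σ_{k ≥ 1} ⌊n / p^k⌋. For p = 31, n = 1564, the terms are:
  ⌊1564/31^1⌋ = ⌊1564/31⌋ = 50
  ⌊1564/31^2⌋ = ⌊1564/961⌋ = 1
(the next term ⌊1564/31^3⌋ = 0, terminating the sum). Summing: v_31(1564!) = 50 + 1 = 51.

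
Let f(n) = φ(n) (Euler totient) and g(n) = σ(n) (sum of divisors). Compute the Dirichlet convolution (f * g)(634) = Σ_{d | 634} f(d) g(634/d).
(φ * σ)(634) = 2536

Divisors of 634: [1, 2, 317, 634]. For each d | 634:
  d = 1: φ(1) · σ(634/1) = 1 · 954 = 954
  d = 2: φ(2) · σ(634/2) = 1 · 318 = 318
  d = 317: φ(317) · σ(634/317) = 316 · 3 = 948
  d = 634: φ(634) · σ(634/634) = 316 · 1 = 316
Summing: (φ * σ)(634) = 954 + 318 + 948 + 316 = 2536.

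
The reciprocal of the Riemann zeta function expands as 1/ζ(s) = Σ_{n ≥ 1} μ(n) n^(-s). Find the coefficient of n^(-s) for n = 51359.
μ(51359) = 1

Factor n = 51359 = 7 · 11 · 23 · 29. μ(n) = 0 if any exponent ≥ 2 (not squarefree); otherwise μ(n) = (−1)^{ω(n)} where ω(n) is the number of distinct prime factors. Applying: μ(51359) = 1.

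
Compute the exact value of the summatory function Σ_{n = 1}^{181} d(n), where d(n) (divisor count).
Σ_{n ≤ 181} d(n) = 973

Compute d(n) for each 1 ≤ n ≤ 181: d(1) = 1, d(2) = 2, d(3) = 2, d(4) = 3, d(5) = 2, d(6) = 4, d(7) = 2, d(8) = 4, d(9) = 3, d(10) = 4, d(11) = 2, d(12) = 6, d(13) = 2, d(14) = 4, d(15) = 4, d(16) = 5, d(17) = 2, d(18) = 6, d(19) = 2, d(20) = 6, d(21) = 4, d(22) = 4, d(23) = 2, d(24) = 8, d(25) = 3, d(26) = 4, d(27) = 4, d(28) = 6, d(29) = 2, d(30) = 8, d(31) = 2, d(32) = 6, d(33) = 4, d(34) = 4, d(35) = 4, d(36) = 9, d(37) = 2, d(38) = 4, d(39) = 4, d(40) = 8, d(41) = 2, d(42) = 8, d(43) = 2, d(44) = 6, d(45) = 6, d(46) = 4, d(47) = 2, d(48) = 10, d(49) = 3, d(50) = 6, d(51) = 4, d(52) = 6, d(53) = 2, d(54) = 8, d(55) = 4, d(56) = 8, d(57) = 4, d(58) = 4, d(59) = 2, d(60) = 12, d(61) = 2, d(62) = 4, d(63) = 6, d(64) = 7, d(65) = 4, d(66) = 8, d(67) = 2, d(68) = 6, d(69) = 4, d(70) = 8, d(71) = 2, d(72) = 12, d(73) = 2, d(74) = 4, d(75) = 6, d(76) = 6, d(77) = 4, d(78) = 8, d(79) = 2, d(80) = 10, d(81) = 5, d(82) = 4, d(83) = 2, d(84) = 12, d(85) = 4, d(86) = 4, d(87) = 4, d(88) = 8, d(89) = 2, d(90) = 12, d(91) = 4, d(92) = 6, d(93) = 4, d(94) = 4, d(95) = 4, d(96) = 12, d(97) = 2, d(98) = 6, d(99) = 6, d(100) = 9, d(101) = 2, d(102) = 8, d(103) = 2, d(104) = 8, d(105) = 8, d(106) = 4, d(107) = 2, d(108) = 12, d(109) = 2, d(110) = 8, d(111) = 4, d(112) = 10, d(113) = 2, d(114) = 8, d(115) = 4, d(116) = 6, d(117) = 6, d(118) = 4, d(119) = 4, d(120) = 16, d(121) = 3, d(122) = 4, d(123) = 4, d(124) = 6, d(125) = 4, d(126) = 12, d(127) = 2, d(128) = 8, d(129) = 4, d(130) = 8, d(131) = 2, d(132) = 12, d(133) = 4, d(134) = 4, d(135) = 8, d(136) = 8, d(137) = 2, d(138) = 8, d(139) = 2, d(140) = 12, d(141) = 4, d(142) = 4, d(143) = 4, d(144) = 15, d(145) = 4, d(146) = 4, d(147) = 6, d(148) = 6, d(149) = 2, d(150) = 12, d(151) = 2, d(152) = 8, d(153) = 6, d(154) = 8, d(155) = 4, d(156) = 12, d(157) = 2, d(158) = 4, d(159) = 4, d(160) = 12, d(161) = 4, d(162) = 10, d(163) = 2, d(164) = 6, d(165) = 8, d(166) = 4, d(167) = 2, d(168) = 16, d(169) = 3, d(170) = 8, d(171) = 6, d(172) = 6, d(173) = 2, d(174) = 8, d(175) = 6, d(176) = 10, d(177) = 4, d(178) = 4, d(179) = 2, d(180) = 18, d(181) = 2. Summing all 181 values: 973. (Dirichlet's divisor formula: Σ_{n ≤ x} d(n) = x ln(x) + (2γ − 1) x + O(√x). For x = 181, the asymptotic estimate is ≈ 968.88.)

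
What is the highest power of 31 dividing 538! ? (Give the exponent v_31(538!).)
v_31(538!) = 17

Legendre's formula: v_p(n!) = Σ_{k ≥ 1} ⌊n / p^k⌋. For p = 31, n = 538, the terms are:
  ⌊538/31^1⌋ = ⌊538/31⌋ = 17
(the next term ⌊538/31^2⌋ = 0, terminating the sum). Summing: v_31(538!) = 17 = 17.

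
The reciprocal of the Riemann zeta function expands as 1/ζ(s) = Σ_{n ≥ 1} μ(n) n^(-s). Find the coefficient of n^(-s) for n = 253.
μ(253) = 1

Factor n = 253 = 11 · 23. μ(n) = 0 if any exponent ≥ 2 (not squarefree); otherwise μ(n) = (−1)^{ω(n)} where ω(n) is the number of distinct prime factors. Applying: μ(253) = 1.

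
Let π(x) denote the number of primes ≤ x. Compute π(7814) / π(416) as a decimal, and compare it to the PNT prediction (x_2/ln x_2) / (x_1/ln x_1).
π(7814)/π(416) = 987/80 ≈ 12.3375;  PNT prediction ≈ 12.6375.

π(416) = 80 and π(7814) = 987, so π(7814)/π(416) ≈ 12.3375. The PNT-predicted ratio is (7814/ln(7814)) / (416/ln(416)) ≈ 12.6375. The two agree to within a few percent, as expected.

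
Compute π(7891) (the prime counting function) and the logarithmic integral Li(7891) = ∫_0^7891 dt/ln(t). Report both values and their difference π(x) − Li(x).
π(7891) = 997;  Li(7891) ≈ 1014.28;  π(x) − Li(x) ≈ -17.28.

Direct count of primes ≤ 7891 gives π(7891) = 997. Numerical evaluation of the logarithmic integral gives Li(7891) ≈ 1014.28. The difference π(x) − Li(x) ≈ -17.28 is typically negative for small/moderate x (Li(x) overestimates), though Littlewood's theorem shows this sign changes infinitely often.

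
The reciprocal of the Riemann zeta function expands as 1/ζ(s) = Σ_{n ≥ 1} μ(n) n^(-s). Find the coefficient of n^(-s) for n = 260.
μ(260) = 0

Factor n = 260 = 2^2 · 5 · 13. μ(n) = 0 if any exponent ≥ 2 (not squarefree); otherwise μ(n) = (−1)^{ω(n)} where ω(n) is the number of distinct prime factors. Applying: μ(260) = 0.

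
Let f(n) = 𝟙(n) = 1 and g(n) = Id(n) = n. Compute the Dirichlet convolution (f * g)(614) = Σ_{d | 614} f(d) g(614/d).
(𝟙 * Id)(614) = 924

Divisors of 614: [1, 2, 307, 614]. For each d | 614:
  d = 1: 𝟙(1) · Id(614/1) = 1 · 614 = 614
  d = 2: 𝟙(2) · Id(614/2) = 1 · 307 = 307
  d = 307: 𝟙(307) · Id(614/307) = 1 · 2 = 2
  d = 614: 𝟙(614) · Id(614/614) = 1 · 1 = 1
Summing: (𝟙 * Id)(614) = 614 + 307 + 2 + 1 = 924.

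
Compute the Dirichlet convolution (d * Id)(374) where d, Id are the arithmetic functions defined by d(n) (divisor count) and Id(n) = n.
(d * Id)(374) = 988

Divisors of 374: [1, 2, 11, 17, 22, 34, 187, 374]. For each d | 374:
  d = 1: d(1) · Id(374/1) = 1 · 374 = 374
  d = 2: d(2) · Id(374/2) = 2 · 187 = 374
  d = 11: d(11) · Id(374/11) = 2 · 34 = 68
  d = 17: d(17) · Id(374/17) = 2 · 22 = 44
  d = 22: d(22) · Id(374/22) = 4 · 17 = 68
  d = 34: d(34) · Id(374/34) = 4 · 11 = 44
  d = 187: d(187) · Id(374/187) = 4 · 2 = 8
  d = 374: d(374) · Id(374/374) = 8 · 1 = 8
Summing: (d * Id)(374) = 374 + 374 + 68 + 44 + 68 + 44 + 8 + 8 = 988.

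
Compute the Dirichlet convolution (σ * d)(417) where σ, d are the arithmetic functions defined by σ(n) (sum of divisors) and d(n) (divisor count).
(σ * d)(417) = 852

Divisors of 417: [1, 3, 139, 417]. For each d | 417:
  d = 1: σ(1) · d(417/1) = 1 · 4 = 4
  d = 3: σ(3) · d(417/3) = 4 · 2 = 8
  d = 139: σ(139) · d(417/139) = 140 · 2 = 280
  d = 417: σ(417) · d(417/417) = 560 · 1 = 560
Summing: (σ * d)(417) = 4 + 8 + 280 + 560 = 852.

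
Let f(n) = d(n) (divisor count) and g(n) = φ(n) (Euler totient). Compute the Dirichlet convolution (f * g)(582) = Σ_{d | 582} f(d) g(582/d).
(d * φ)(582) = 1176

Divisors of 582: [1, 2, 3, 6, 97, 194, 291, 582]. For each d | 582:
  d = 1: d(1) · φ(582/1) = 1 · 192 = 192
  d = 2: d(2) · φ(582/2) = 2 · 192 = 384
  d = 3: d(3) · φ(582/3) = 2 · 96 = 192
  d = 6: d(6) · φ(582/6) = 4 · 96 = 384
  d = 97: d(97) · φ(582/97) = 2 · 2 = 4
  d = 194: d(194) · φ(582/194) = 4 · 2 = 8
  d = 291: d(291) · φ(582/291) = 4 · 1 = 4
  d = 582: d(582) · φ(582/582) = 8 · 1 = 8
Summing: (d * φ)(582) = 192 + 384 + 192 + 384 + 4 + 8 + 4 + 8 = 1176.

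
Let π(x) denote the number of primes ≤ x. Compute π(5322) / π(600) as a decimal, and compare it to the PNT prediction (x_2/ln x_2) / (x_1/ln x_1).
π(5322)/π(600) = 704/109 ≈ 6.4587;  PNT prediction ≈ 6.6134.

π(600) = 109 and π(5322) = 704, so π(5322)/π(600) ≈ 6.4587. The PNT-predicted ratio is (5322/ln(5322)) / (600/ln(600)) ≈ 6.6134. The two agree to within a few percent, as expected.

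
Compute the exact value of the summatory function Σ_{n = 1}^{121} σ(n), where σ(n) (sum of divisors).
Σ_{n ≤ 121} σ(n) = 12106

Compute σ(n) for each 1 ≤ n ≤ 121: σ(1) = 1, σ(2) = 3, σ(3) = 4, σ(4) = 7, σ(5) = 6, σ(6) = 12, σ(7) = 8, σ(8) = 15, σ(9) = 13, σ(10) = 18, σ(11) = 12, σ(12) = 28, σ(13) = 14, σ(14) = 24, σ(15) = 24, σ(16) = 31, σ(17) = 18, σ(18) = 39, σ(19) = 20, σ(20) = 42, σ(21) = 32, σ(22) = 36, σ(23) = 24, σ(24) = 60, σ(25) = 31, σ(26) = 42, σ(27) = 40, σ(28) = 56, σ(29) = 30, σ(30) = 72, σ(31) = 32, σ(32) = 63, σ(33) = 48, σ(34) = 54, σ(35) = 48, σ(36) = 91, σ(37) = 38, σ(38) = 60, σ(39) = 56, σ(40) = 90, σ(41) = 42, σ(42) = 96, σ(43) = 44, σ(44) = 84, σ(45) = 78, σ(46) = 72, σ(47) = 48, σ(48) = 124, σ(49) = 57, σ(50) = 93, σ(51) = 72, σ(52) = 98, σ(53) = 54, σ(54) = 120, σ(55) = 72, σ(56) = 120, σ(57) = 80, σ(58) = 90, σ(59) = 60, σ(60) = 168, σ(61) = 62, σ(62) = 96, σ(63) = 104, σ(64) = 127, σ(65) = 84, σ(66) = 144, σ(67) = 68, σ(68) = 126, σ(69) = 96, σ(70) = 144, σ(71) = 72, σ(72) = 195, σ(73) = 74, σ(74) = 114, σ(75) = 124, σ(76) = 140, σ(77) = 96, σ(78) = 168, σ(79) = 80, σ(80) = 186, σ(81) = 121, σ(82) = 126, σ(83) = 84, σ(84) = 224, σ(85) = 108, σ(86) = 132, σ(87) = 120, σ(88) = 180, σ(89) = 90, σ(90) = 234, σ(91) = 112, σ(92) = 168, σ(93) = 128, σ(94) = 144, σ(95) = 120, σ(96) = 252, σ(97) = 98, σ(98) = 171, σ(99) = 156, σ(100) = 217, σ(101) = 102, σ(102) = 216, σ(103) = 104, σ(104) = 210, σ(105) = 192, σ(106) = 162, σ(107) = 108, σ(108) = 280, σ(109) = 110, σ(110) = 216, σ(111) = 152, σ(112) = 248, σ(113) = 114, σ(114) = 240, σ(115) = 144, σ(116) = 210, σ(117) = 182, σ(118) = 180, σ(119) = 144, σ(120) = 360, σ(121) = 133. Summing all 121 values: 12106. (Average order: Σ_{n ≤ x} σ(n) ~ (π²/12) x². For x = 121, (π²/12)·121² ≈ 12041.74.)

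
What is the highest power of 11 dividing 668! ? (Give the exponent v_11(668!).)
v_11(668!) = 65

Legendre's formula: v_p(n!) = Σ_{k ≥ 1} ⌊n / p^k⌋. For p = 11, n = 668, the terms are:
  ⌊668/11^1⌋ = ⌊668/11⌋ = 60
  ⌊668/11^2⌋ = ⌊668/121⌋ = 5
(the next term ⌊668/11^3⌋ = 0, terminating the sum). Summing: v_11(668!) = 60 + 5 = 65.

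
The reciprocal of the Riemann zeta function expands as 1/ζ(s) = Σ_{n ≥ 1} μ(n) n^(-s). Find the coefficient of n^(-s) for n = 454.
μ(454) = 1

Factor n = 454 = 2 · 227. μ(n) = 0 if any exponent ≥ 2 (not squarefree); otherwise μ(n) = (−1)^{ω(n)} where ω(n) is the number of distinct prime factors. Applying: μ(454) = 1.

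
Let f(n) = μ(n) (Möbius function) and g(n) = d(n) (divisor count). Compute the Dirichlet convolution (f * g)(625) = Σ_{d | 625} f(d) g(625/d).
(μ * d)(625) = 1

Divisors of 625: [1, 5, 25, 125, 625]. For each d | 625:
  d = 1: μ(1) · d(625/1) = 1 · 5 = 5
  d = 5: μ(5) · d(625/5) = -1 · 4 = -4
  d = 25: μ(25) · d(625/25) = 0 · 3 = 0
  d = 125: μ(125) · d(625/125) = 0 · 2 = 0
  d = 625: μ(625) · d(625/625) = 0 · 1 = 0
Summing: (μ * d)(625) = 5 + -4 + 0 + 0 + 0 = 1.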